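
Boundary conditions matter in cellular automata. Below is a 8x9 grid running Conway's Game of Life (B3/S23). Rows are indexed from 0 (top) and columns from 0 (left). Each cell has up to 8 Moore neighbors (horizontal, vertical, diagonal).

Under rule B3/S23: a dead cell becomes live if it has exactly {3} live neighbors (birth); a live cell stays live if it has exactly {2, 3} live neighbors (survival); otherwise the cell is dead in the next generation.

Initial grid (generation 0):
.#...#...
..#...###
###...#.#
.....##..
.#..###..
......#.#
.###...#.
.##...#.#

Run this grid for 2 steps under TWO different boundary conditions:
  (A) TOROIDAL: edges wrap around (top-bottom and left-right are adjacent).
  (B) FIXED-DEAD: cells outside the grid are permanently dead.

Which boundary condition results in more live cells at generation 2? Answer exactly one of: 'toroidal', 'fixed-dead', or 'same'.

Answer: toroidal

Derivation:
Under TOROIDAL boundary, generation 2:
#.#.##..#
..#..##.#
#.#..#.##
#.#......
.##.#....
##.##..#.
.#.#..#.#
....###.#
Population = 32

Under FIXED-DEAD boundary, generation 2:
.....###.
..#..##.#
#.#..#.#.
..#......
.##.#....
...##..#.
##.#.##..
.......#.
Population = 24

Comparison: toroidal=32, fixed-dead=24 -> toroidal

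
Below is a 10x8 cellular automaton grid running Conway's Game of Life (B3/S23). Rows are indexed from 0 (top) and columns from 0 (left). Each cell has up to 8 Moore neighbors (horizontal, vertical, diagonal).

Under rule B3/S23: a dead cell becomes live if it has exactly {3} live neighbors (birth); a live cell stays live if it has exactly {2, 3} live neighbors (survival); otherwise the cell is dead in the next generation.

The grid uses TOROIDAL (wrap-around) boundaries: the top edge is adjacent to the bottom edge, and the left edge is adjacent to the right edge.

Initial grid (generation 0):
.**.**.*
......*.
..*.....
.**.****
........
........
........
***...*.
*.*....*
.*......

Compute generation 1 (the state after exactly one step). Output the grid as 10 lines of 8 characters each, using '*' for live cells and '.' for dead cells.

Answer: ***..**.
.***.**.
.***...*
.***.**.
.....**.
........
.*......
*.*.....
..*....*
...*..**

Derivation:
Simulating step by step:
Generation 0 (given above): 21 live cells
Generation 1: 29 live cells
(generation 1 grid is the final answer)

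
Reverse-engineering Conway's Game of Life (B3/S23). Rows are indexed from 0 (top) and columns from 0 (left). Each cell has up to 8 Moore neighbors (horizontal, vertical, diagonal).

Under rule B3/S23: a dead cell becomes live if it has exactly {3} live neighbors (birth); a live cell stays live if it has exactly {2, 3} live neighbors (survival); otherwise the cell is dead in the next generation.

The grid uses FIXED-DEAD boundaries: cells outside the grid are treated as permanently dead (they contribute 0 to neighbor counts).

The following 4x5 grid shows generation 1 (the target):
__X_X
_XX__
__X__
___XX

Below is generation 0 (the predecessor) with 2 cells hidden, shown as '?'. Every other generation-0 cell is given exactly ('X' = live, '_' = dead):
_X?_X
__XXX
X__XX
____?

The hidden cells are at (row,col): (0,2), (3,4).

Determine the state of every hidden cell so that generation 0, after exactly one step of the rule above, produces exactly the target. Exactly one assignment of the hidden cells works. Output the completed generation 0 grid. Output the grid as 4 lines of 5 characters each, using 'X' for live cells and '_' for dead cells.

Hidden generation-0 cells (in order): (0,2), (3,4).
A hidden cell only influences target cells in its own 3x3 neighborhood. Try each of the 2^2 = 4 assignments, step the completed generation 0 forward once under B3/S23, and compare with the target:
  (0,2)=_ (3,4)=_ -> step gives (2,4)='X' but target has '_' -> reject
  (0,2)=_ (3,4)=X -> step reproduces the target at every cell -> ACCEPT
  (0,2)=X (3,4)=_ -> step gives (0,1)='X' but target has '_' -> reject
  (0,2)=X (3,4)=X -> step gives (0,1)='X' but target has '_' -> reject
Unique solution: (0,2)=dead, (3,4)=live.
Check: live-neighbor counts of every cell in the completed generation 0:
11342
23354
02354
11132
Applying B3/S23 to generation 0 with these counts gives:
__X_X
_XX__
__X__
___XX
which matches the target exactly.

Answer: _X__X
__XXX
X__XX
____X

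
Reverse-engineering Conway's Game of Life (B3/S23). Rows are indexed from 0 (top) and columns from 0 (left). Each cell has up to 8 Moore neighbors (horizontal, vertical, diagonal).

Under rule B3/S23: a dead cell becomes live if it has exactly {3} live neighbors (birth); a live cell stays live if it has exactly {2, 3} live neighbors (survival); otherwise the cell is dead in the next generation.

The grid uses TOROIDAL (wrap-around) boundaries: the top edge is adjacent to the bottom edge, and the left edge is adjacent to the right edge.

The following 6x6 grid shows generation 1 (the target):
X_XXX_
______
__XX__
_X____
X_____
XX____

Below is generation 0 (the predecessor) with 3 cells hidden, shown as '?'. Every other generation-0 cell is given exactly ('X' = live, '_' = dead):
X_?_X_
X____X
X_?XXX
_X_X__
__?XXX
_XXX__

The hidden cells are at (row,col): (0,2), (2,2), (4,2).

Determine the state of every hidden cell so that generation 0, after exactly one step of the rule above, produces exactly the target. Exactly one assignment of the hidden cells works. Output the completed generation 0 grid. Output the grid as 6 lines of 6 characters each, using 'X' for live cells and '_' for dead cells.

Hidden generation-0 cells (in order): (0,2), (2,2), (4,2).
A hidden cell only influences target cells in its own 3x3 neighborhood. Try each of the 2^3 = 8 assignments, step the completed generation 0 forward once under B3/S23, and compare with the target:
  (0,2)=_ (2,2)=_ (4,2)=_ -> step gives (1,1)='X' but target has '_' -> reject
  (0,2)=_ (2,2)=_ (4,2)=X -> step gives (1,1)='X' but target has '_' -> reject
  (0,2)=_ (2,2)=X (4,2)=_ -> step gives (4,1)='X' but target has '_' -> reject
  (0,2)=_ (2,2)=X (4,2)=X -> step reproduces the target at every cell -> ACCEPT
  (0,2)=X (2,2)=_ (4,2)=_ -> step gives (0,3)='_' but target has 'X' -> reject
  (0,2)=X (2,2)=_ (4,2)=X -> step gives (0,3)='_' but target has 'X' -> reject
  (0,2)=X (2,2)=X (4,2)=_ -> step gives (0,3)='_' but target has 'X' -> reject
  (0,2)=X (2,2)=X (4,2)=X -> step gives (0,3)='_' but target has 'X' -> reject
Unique solution: (0,2)=dead, (2,2)=live, (4,2)=live.
Check: live-neighbor counts of every cell in the completed generation 0:
343324
442456
443344
436675
346541
334554
Applying B3/S23 to generation 0 with these counts gives:
X_XXX_
______
__XX__
_X____
X_____
XX____
which matches the target exactly.

Answer: X___X_
X____X
X_XXXX
_X_X__
__XXXX
_XXX__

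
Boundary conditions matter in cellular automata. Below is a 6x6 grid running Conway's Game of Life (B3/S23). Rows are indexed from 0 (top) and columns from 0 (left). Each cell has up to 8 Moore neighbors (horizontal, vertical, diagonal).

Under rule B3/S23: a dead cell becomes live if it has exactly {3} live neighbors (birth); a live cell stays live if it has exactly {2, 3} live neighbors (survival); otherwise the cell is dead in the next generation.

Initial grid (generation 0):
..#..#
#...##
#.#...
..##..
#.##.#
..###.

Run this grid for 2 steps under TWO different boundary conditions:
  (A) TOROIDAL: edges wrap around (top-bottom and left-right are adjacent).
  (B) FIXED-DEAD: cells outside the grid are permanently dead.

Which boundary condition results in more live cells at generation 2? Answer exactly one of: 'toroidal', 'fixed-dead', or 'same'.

Under TOROIDAL boundary, generation 2:
#.##..
#...#.
#.....
##.##.
....#.
#....#
Population = 13

Under FIXED-DEAD boundary, generation 2:
...#.#
......
......
...#..
...#..
......
Population = 4

Comparison: toroidal=13, fixed-dead=4 -> toroidal

Answer: toroidal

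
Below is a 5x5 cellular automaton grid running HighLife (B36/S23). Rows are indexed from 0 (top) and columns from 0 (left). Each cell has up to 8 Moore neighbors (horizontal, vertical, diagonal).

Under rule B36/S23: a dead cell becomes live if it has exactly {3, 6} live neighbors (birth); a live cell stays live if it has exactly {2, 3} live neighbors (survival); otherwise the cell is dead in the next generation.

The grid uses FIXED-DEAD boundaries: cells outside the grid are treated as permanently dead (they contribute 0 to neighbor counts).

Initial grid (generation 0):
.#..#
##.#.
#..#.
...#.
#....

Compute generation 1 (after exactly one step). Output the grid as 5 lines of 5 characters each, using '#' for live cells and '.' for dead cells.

Answer: ###..
##.##
##.##
.....
.....

Derivation:
Simulating step by step:
Generation 0 (given above): 9 live cells
Generation 1: 11 live cells
(generation 1 grid is the final answer)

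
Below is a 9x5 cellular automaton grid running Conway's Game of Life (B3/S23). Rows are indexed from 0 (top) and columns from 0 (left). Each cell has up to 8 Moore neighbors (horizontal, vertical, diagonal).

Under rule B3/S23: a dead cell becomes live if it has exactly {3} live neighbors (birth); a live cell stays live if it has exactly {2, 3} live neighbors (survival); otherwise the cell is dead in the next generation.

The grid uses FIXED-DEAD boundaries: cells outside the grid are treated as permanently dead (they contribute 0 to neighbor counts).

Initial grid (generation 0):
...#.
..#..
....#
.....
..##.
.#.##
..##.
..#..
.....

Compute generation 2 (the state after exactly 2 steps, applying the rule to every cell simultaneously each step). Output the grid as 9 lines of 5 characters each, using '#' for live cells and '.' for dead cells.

Answer: .....
.....
.....
..###
..#.#
.#..#
.#..#
..##.
.....

Derivation:
Simulating step by step:
Generation 0 (given above): 11 live cells
Generation 1: 11 live cells
.....
...#.
.....
...#.
..###
.#..#
.#..#
..##.
.....
Generation 2: 11 live cells
(generation 2 grid is the final answer)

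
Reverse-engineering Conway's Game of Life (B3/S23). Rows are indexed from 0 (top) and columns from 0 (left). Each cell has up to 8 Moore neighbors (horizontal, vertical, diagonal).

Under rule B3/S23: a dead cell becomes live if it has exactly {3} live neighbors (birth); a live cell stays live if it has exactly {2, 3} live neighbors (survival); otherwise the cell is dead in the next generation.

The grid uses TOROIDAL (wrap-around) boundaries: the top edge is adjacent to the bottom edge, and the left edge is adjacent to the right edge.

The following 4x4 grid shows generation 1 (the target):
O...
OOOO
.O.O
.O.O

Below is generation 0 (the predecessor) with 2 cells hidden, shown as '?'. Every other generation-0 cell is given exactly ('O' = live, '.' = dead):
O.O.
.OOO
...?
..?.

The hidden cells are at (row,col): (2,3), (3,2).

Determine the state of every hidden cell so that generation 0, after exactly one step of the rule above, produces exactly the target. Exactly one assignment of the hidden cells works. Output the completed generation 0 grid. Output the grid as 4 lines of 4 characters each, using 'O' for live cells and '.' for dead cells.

Answer: O.O.
.OOO
....
..O.

Derivation:
Hidden generation-0 cells (in order): (2,3), (3,2).
A hidden cell only influences target cells in its own 3x3 neighborhood. Try each of the 2^2 = 4 assignments, step the completed generation 0 forward once under B3/S23, and compare with the target:
  (2,3)=. (3,2)=. -> step gives (0,2)='O' but target has '.' -> reject
  (2,3)=. (3,2)=O -> step reproduces the target at every cell -> ACCEPT
  (2,3)=O (3,2)=. -> step gives (0,2)='O' but target has '.' -> reject
  (2,3)=O (3,2)=O -> step gives (1,0)='.' but target has 'O' -> reject
Unique solution: (2,3)=dead, (3,2)=live.
Check: live-neighbor counts of every cell in the completed generation 0:
2545
3333
2343
1313
Applying B3/S23 to generation 0 with these counts gives:
O...
OOOO
.O.O
.O.O
which matches the target exactly.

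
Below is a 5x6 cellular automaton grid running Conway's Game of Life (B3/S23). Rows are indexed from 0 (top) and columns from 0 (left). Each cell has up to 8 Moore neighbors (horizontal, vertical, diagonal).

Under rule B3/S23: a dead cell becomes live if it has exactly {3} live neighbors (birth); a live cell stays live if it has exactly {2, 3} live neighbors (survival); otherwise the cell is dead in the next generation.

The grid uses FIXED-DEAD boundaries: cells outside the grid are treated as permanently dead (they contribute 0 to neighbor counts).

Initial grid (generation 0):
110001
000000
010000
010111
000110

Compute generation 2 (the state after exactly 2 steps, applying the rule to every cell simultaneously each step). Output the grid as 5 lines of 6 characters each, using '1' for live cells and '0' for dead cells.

Answer: 000000
010000
011110
000001
001100

Derivation:
Simulating step by step:
Generation 0 (given above): 10 live cells
Generation 1: 9 live cells
000000
110000
001010
000101
001101
Generation 2: 8 live cells
(generation 2 grid is the final answer)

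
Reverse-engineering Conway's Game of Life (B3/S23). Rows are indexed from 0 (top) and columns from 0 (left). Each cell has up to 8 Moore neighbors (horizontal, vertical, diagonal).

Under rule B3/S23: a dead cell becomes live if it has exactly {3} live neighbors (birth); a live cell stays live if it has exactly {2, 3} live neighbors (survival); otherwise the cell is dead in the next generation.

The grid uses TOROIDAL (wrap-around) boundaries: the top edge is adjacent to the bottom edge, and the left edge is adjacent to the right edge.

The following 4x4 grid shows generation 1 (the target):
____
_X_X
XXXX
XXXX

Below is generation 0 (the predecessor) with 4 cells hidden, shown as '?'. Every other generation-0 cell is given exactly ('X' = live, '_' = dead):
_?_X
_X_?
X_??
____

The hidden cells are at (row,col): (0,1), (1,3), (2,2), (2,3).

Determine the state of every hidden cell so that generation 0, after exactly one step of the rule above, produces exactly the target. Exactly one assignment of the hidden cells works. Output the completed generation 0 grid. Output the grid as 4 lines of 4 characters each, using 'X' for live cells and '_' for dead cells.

Answer: _X_X
_X_X
X_X_
____

Derivation:
Hidden generation-0 cells (in order): (0,1), (1,3), (2,2), (2,3).
A hidden cell only influences target cells in its own 3x3 neighborhood. Try each of the 2^4 = 16 assignments, step the completed generation 0 forward once under B3/S23, and compare with the target:
  (0,1)=_ (1,3)=_ (2,2)=_ (2,3)=_ -> step gives (1,0)='X' but target has '_' -> reject
  (0,1)=_ (1,3)=_ (2,2)=_ (2,3)=X -> step gives (1,1)='_' but target has 'X' -> reject
  (0,1)=_ (1,3)=_ (2,2)=X (2,3)=_ -> step gives (1,0)='X' but target has '_' -> reject
  (0,1)=_ (1,3)=_ (2,2)=X (2,3)=X -> step gives (1,3)='_' but target has 'X' -> reject
  (0,1)=_ (1,3)=X (2,2)=_ (2,3)=_ -> step gives (0,0)='X' but target has '_' -> reject
  (0,1)=_ (1,3)=X (2,2)=_ (2,3)=X -> step gives (0,0)='X' but target has '_' -> reject
  (0,1)=_ (1,3)=X (2,2)=X (2,3)=_ -> step gives (0,0)='X' but target has '_' -> reject
  (0,1)=_ (1,3)=X (2,2)=X (2,3)=X -> step gives (0,0)='X' but target has '_' -> reject
  (0,1)=X (1,3)=_ (2,2)=_ (2,3)=_ -> step gives (0,0)='X' but target has '_' -> reject
  (0,1)=X (1,3)=_ (2,2)=_ (2,3)=X -> step gives (0,0)='X' but target has '_' -> reject
  (0,1)=X (1,3)=_ (2,2)=X (2,3)=_ -> step gives (0,0)='X' but target has '_' -> reject
  (0,1)=X (1,3)=_ (2,2)=X (2,3)=X -> step gives (0,0)='X' but target has '_' -> reject
  (0,1)=X (1,3)=X (2,2)=_ (2,3)=_ -> step gives (2,1)='_' but target has 'X' -> reject
  (0,1)=X (1,3)=X (2,2)=_ (2,3)=X -> step gives (2,1)='_' but target has 'X' -> reject
  (0,1)=X (1,3)=X (2,2)=X (2,3)=_ -> step reproduces the target at every cell -> ACCEPT
  (0,1)=X (1,3)=X (2,2)=X (2,3)=X -> step gives (1,3)='_' but target has 'X' -> reject
Unique solution: (0,1)=live, (1,3)=live, (2,2)=live, (2,3)=dead.
Check: live-neighbor counts of every cell in the completed generation 0:
4141
5353
2323
3333
Applying B3/S23 to generation 0 with these counts gives:
____
_X_X
XXXX
XXXX
which matches the target exactly.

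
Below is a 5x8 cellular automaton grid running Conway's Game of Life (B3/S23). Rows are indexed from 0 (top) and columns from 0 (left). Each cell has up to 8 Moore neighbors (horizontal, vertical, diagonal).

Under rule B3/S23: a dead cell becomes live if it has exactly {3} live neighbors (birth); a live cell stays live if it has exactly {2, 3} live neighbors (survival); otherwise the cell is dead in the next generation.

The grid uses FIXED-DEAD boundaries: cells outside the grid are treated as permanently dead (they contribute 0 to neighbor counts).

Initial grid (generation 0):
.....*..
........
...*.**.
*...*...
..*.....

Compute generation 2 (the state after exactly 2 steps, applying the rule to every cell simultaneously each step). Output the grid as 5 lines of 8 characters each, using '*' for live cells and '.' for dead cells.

Answer: .....*..
....*.*.
........
...*.*..
....*...

Derivation:
Simulating step by step:
Generation 0 (given above): 7 live cells
Generation 1: 8 live cells
........
....***.
....**..
...***..
........
Generation 2: 6 live cells
(generation 2 grid is the final answer)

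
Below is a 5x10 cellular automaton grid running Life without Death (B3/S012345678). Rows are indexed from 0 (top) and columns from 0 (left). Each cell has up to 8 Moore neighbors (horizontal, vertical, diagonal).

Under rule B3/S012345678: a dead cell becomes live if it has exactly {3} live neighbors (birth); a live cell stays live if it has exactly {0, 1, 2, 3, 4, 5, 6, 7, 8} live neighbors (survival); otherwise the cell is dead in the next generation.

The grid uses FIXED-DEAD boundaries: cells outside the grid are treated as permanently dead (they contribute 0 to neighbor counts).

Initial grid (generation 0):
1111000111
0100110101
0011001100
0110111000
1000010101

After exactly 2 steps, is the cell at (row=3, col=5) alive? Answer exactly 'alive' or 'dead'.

Answer: alive

Derivation:
Simulating step by step:
Generation 0 (given above): 25 live cells
Generation 1: 32 live cells
1111101111
1100110101
0011001110
0110111010
1100110101
Generation 2: 39 live cells
1111101111
1100110101
1011001111
1110111011
1111110111

Cell (3,5) at generation 2: 1 -> alive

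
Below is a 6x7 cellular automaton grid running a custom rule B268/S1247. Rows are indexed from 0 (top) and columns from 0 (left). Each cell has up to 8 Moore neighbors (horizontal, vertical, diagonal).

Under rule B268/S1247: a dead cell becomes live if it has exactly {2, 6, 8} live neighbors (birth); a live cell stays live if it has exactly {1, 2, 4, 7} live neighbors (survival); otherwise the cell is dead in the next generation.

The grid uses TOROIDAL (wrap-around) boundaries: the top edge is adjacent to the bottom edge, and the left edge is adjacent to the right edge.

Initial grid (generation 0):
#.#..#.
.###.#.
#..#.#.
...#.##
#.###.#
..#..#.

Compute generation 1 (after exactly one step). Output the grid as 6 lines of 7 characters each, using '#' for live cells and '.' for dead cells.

Answer: #.#..#.
.##..#.
#...#..
...###.
#..##.#
.......

Derivation:
Simulating step by step:
Generation 0 (given above): 20 live cells
Generation 1: 15 live cells
(generation 1 grid is the final answer)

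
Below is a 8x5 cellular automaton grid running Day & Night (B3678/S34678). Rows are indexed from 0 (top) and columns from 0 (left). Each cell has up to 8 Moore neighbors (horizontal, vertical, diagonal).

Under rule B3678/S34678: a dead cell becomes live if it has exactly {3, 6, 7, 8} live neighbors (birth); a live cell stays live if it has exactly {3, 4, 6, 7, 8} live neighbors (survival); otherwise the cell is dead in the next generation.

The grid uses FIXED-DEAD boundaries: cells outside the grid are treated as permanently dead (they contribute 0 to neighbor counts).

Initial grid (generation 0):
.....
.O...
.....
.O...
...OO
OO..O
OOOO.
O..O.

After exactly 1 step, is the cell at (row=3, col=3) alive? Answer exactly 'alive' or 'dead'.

Answer: dead

Derivation:
Simulating step by step:
Generation 0 (given above): 13 live cells
Generation 1: 10 live cells
.....
.....
.....
.....
OOO..
OO..O
O.OOO
.....

Cell (3,3) at generation 1: 0 -> dead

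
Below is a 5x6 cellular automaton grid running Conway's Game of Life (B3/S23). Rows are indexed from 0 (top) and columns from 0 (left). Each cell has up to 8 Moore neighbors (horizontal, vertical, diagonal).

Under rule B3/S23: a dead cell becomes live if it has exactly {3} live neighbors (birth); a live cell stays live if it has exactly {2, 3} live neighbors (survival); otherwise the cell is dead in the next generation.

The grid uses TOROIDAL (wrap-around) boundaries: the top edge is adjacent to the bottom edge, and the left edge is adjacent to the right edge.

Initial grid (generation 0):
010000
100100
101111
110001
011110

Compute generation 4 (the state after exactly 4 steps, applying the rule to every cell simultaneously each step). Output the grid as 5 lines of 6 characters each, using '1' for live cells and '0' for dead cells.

Simulating step by step:
Generation 0 (given above): 15 live cells
Generation 1: 10 live cells
110010
100100
001100
000000
000111
Generation 2: 14 live cells
111000
100111
001100
001000
100111
Generation 3: 14 live cells
001000
100011
011001
011001
100111
Generation 4: 12 live cells
(generation 4 grid is the final answer)

Answer: 010000
101111
001100
000000
100111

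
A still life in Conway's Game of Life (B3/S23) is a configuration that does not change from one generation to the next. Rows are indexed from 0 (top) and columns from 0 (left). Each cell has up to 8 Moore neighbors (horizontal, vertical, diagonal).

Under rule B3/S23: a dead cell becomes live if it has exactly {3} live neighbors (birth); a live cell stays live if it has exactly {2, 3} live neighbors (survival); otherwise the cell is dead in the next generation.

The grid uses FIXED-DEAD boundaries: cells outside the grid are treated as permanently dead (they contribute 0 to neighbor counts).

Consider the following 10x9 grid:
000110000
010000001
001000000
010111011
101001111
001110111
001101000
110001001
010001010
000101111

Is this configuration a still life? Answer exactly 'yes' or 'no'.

Compute generation 1 and compare to generation 0 (given above):
Generation 1:
000000000
001100000
011110011
010111001
000000000
000000001
000001001
110001000
111001000
000011011
Cell (0,3) differs: gen0=1 vs gen1=0 -> NOT a still life.

Answer: no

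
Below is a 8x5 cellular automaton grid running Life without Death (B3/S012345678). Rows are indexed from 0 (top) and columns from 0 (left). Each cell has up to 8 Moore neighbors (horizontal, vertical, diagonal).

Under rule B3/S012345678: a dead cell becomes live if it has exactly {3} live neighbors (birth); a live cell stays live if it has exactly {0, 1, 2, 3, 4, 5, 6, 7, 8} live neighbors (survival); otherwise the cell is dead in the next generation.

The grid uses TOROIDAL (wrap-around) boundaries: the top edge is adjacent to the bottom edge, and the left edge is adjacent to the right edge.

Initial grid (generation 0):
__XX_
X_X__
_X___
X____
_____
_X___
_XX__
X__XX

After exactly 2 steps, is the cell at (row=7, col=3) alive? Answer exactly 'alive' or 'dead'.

Answer: alive

Derivation:
Simulating step by step:
Generation 0 (given above): 12 live cells
Generation 1: 18 live cells
X_XX_
X_XX_
XX___
X____
_____
_XX__
_XXXX
X__XX
Generation 2: 22 live cells
X_XX_
X_XX_
XXX__
XX___
_X___
XXX__
_XXXX
X__XX

Cell (7,3) at generation 2: 1 -> alive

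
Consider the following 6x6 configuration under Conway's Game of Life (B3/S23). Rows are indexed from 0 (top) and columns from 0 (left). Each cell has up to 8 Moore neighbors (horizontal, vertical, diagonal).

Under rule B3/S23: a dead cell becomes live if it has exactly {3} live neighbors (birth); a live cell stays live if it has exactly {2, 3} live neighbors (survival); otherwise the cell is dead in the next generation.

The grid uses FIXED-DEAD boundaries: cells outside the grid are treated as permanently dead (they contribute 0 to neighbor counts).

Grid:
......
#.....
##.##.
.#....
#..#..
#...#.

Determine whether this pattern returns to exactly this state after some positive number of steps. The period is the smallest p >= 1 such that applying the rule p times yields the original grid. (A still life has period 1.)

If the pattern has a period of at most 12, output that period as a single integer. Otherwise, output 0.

Answer: 0

Derivation:
Simulating and comparing each generation to the original:
Gen 0 (original, given above): 10 live cells
Gen 1: 10 live cells, differs from original
Gen 2: 7 live cells, differs from original
Gen 3: 7 live cells, differs from original
Gen 4: 8 live cells, differs from original
Gen 5: 9 live cells, differs from original
Gen 6: 8 live cells, differs from original
Gen 7: 8 live cells, differs from original
Gen 8: 8 live cells, differs from original
Gen 9: 8 live cells, differs from original
Gen 10: 8 live cells, differs from original
Gen 11: 8 live cells, differs from original
Gen 12: 8 live cells, differs from original
No period found within 12 steps.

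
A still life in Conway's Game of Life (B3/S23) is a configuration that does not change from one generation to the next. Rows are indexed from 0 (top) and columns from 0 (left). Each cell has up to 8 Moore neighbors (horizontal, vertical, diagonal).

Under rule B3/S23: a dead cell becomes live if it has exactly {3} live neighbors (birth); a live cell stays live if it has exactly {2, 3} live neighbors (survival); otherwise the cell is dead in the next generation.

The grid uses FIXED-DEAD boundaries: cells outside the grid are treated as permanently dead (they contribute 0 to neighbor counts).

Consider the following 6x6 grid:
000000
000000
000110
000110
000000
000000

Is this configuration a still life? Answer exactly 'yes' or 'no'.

Compute generation 1 and compare to generation 0 (given above):
Generation 1:
000000
000000
000110
000110
000000
000000
The grids are IDENTICAL -> still life.

Answer: yes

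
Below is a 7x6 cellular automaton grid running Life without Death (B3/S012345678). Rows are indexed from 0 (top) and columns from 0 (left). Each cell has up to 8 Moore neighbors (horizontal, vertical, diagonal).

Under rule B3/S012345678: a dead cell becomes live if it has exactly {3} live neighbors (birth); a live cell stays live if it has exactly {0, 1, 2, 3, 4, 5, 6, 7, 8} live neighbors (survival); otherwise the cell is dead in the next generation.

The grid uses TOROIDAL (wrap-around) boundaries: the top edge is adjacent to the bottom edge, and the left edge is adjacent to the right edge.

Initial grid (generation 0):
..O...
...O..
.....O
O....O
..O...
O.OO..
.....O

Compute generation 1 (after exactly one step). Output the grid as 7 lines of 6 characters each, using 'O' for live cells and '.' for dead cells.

Simulating step by step:
Generation 0 (given above): 10 live cells
Generation 1: 19 live cells
(generation 1 grid is the final answer)

Answer: ..O...
...O..
O...OO
O....O
O.OO.O
OOOO..
.OOO.O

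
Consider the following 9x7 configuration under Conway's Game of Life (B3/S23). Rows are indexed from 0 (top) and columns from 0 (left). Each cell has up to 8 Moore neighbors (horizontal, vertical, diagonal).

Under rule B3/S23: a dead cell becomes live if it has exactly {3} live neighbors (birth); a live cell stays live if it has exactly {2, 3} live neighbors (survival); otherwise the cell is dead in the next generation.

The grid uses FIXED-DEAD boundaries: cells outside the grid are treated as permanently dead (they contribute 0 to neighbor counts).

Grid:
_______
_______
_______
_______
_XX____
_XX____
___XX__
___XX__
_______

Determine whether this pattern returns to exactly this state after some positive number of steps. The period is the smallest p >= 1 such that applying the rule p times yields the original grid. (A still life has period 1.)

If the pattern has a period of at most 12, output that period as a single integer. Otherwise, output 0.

Answer: 2

Derivation:
Simulating and comparing each generation to the original:
Gen 0 (original, given above): 8 live cells
Gen 1: 6 live cells, differs from original
Gen 2: 8 live cells, MATCHES original -> period = 2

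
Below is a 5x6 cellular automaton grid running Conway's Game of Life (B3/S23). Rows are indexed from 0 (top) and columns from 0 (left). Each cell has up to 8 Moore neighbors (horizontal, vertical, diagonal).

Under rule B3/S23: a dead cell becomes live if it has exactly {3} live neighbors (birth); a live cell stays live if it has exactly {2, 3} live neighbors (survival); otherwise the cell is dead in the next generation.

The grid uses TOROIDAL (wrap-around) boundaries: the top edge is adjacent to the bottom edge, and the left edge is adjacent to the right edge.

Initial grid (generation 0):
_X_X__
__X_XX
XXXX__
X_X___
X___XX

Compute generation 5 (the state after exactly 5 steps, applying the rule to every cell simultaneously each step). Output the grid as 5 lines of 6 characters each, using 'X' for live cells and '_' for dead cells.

Answer: XX___X
______
XX___X
XX____
X____X

Derivation:
Simulating step by step:
Generation 0 (given above): 14 live cells
Generation 1: 14 live cells
_XXX__
____XX
X___X_
__X_X_
X_XXXX
Generation 2: 11 live cells
_X____
XXX_XX
____X_
X_X___
X____X
Generation 3: 14 live cells
__X_X_
XXXXXX
__X_X_
XX____
X____X
Generation 4: 7 live cells
__X___
X_____
____X_
XX____
X____X
Generation 5: 10 live cells
(generation 5 grid is the final answer)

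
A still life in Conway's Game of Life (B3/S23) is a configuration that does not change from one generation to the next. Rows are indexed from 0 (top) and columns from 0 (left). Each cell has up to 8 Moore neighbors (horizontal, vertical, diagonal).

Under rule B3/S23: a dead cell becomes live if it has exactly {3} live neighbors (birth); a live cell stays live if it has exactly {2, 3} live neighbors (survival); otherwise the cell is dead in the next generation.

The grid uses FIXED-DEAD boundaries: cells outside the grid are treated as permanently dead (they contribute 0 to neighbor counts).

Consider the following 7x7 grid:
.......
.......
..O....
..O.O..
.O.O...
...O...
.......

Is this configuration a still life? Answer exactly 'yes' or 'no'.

Compute generation 1 and compare to generation 0 (given above):
Generation 1:
.......
.......
...O...
.OO....
...OO..
..O....
.......
Cell (2,2) differs: gen0=1 vs gen1=0 -> NOT a still life.

Answer: no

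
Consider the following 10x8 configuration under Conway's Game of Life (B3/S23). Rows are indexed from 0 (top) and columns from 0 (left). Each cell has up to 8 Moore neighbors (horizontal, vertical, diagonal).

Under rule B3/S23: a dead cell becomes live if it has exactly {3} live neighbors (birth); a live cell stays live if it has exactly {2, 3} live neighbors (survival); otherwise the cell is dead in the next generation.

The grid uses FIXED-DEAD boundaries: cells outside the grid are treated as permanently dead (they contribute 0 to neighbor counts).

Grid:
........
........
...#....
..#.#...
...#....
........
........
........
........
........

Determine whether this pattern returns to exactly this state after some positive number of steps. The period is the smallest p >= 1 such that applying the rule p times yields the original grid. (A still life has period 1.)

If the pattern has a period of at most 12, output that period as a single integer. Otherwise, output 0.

Answer: 1

Derivation:
Simulating and comparing each generation to the original:
Gen 0 (original, given above): 4 live cells
Gen 1: 4 live cells, MATCHES original -> period = 1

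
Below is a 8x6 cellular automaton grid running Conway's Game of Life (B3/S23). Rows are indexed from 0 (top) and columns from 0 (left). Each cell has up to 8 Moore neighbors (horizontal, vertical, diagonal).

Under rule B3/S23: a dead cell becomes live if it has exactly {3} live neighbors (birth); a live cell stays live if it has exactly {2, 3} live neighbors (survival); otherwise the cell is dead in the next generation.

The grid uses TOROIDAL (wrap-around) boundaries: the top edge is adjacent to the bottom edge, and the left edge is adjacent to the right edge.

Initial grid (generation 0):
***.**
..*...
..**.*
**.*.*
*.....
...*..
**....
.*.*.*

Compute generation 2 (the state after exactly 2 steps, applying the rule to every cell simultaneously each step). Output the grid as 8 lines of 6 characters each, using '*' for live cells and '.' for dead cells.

Simulating step by step:
Generation 0 (given above): 20 live cells
Generation 1: 18 live cells
....**
......
...*.*
.*.*.*
***.**
**....
**..*.
...*..
Generation 2: 16 live cells
(generation 2 grid is the final answer)

Answer: ....*.
.....*
*.*...
.*.*..
...**.
...**.
***..*
*..*..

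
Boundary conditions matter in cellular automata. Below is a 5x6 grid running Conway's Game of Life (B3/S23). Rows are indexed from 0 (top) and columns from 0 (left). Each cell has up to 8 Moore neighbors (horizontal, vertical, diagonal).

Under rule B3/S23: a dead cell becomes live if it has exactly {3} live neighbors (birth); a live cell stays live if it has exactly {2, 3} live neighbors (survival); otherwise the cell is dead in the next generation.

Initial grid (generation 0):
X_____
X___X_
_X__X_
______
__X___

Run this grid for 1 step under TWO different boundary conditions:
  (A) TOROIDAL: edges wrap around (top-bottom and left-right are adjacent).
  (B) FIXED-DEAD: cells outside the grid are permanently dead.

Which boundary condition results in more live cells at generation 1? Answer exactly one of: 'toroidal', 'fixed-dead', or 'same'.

Under TOROIDAL boundary, generation 1:
_X___X
XX____
_____X
______
______
Population = 5

Under FIXED-DEAD boundary, generation 1:
______
XX____
______
______
______
Population = 2

Comparison: toroidal=5, fixed-dead=2 -> toroidal

Answer: toroidal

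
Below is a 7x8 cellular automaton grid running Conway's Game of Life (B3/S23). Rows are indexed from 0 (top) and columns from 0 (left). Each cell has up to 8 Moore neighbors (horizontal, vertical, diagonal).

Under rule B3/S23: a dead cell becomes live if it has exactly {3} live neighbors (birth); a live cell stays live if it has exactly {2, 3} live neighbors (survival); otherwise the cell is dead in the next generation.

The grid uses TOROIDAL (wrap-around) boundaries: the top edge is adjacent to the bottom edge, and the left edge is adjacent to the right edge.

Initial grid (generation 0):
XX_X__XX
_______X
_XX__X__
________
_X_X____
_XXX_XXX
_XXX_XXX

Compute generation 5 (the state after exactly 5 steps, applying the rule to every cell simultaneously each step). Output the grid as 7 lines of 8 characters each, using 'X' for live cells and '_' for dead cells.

Answer: ________
________
_XX_X___
_X___X__
_X___X__
___XX___
________

Derivation:
Simulating step by step:
Generation 0 (given above): 23 live cells
Generation 1: 13 live cells
_X_XXX__
_______X
________
_X______
XX_XX_X_
_____X_X
________
Generation 2: 19 live cells
____X___
____X___
________
XXX_____
XXX_XXXX
X___XXXX
_____XX_
Generation 3: 9 live cells
____X___
________
_X______
__XX_XX_
__X_X___
___X____
________
Generation 4: 10 live cells
________
________
__X_____
_XXXXX__
__X_XX__
___X____
________
Generation 5: 9 live cells
(generation 5 grid is the final answer)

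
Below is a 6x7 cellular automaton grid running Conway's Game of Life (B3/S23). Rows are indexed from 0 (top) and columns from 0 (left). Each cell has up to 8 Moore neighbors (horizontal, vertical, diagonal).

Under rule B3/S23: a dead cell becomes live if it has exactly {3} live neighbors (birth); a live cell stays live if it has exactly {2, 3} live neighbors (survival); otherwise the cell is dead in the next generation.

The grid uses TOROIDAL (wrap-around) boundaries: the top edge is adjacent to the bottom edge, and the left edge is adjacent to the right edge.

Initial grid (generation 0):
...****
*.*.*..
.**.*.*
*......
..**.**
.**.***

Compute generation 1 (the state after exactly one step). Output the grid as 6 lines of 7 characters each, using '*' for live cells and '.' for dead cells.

Answer: .......
*.*....
..*..**
*...*..
..**...
.*.....

Derivation:
Simulating step by step:
Generation 0 (given above): 21 live cells
Generation 1: 10 live cells
(generation 1 grid is the final answer)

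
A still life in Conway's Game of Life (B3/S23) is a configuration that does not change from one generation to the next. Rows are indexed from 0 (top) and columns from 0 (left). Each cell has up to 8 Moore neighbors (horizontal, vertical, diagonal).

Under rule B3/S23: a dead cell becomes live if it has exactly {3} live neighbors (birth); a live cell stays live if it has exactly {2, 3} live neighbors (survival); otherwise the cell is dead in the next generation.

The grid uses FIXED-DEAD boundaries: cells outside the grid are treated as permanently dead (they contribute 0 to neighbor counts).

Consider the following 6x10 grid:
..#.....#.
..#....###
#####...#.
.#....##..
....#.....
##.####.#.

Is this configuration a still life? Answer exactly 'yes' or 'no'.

Answer: no

Derivation:
Compute generation 1 and compare to generation 0 (given above):
Generation 1:
.......###
.......#.#
#..#..#..#
##..##.#..
#####.....
...###....
Cell (0,2) differs: gen0=1 vs gen1=0 -> NOT a still life.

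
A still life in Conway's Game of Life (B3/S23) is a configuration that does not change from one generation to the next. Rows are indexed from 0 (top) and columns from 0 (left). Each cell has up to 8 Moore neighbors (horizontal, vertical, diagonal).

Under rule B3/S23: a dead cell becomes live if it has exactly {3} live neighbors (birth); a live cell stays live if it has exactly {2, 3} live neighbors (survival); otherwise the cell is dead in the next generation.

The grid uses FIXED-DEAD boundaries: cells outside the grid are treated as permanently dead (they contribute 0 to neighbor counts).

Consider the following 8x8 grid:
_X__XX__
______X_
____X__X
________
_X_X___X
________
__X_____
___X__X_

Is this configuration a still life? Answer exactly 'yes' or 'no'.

Compute generation 1 and compare to generation 0 (given above):
Generation 1:
_____X__
____X_X_
________
________
________
__X_____
________
________
Cell (0,1) differs: gen0=1 vs gen1=0 -> NOT a still life.

Answer: no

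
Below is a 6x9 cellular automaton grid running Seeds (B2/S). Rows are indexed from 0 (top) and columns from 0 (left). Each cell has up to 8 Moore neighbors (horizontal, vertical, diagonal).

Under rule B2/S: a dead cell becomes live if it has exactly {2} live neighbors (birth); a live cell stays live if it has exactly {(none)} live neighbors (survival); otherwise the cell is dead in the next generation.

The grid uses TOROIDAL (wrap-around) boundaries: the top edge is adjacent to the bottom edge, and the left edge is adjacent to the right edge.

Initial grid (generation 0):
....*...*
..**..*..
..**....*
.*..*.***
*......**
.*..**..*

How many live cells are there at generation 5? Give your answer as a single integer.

Answer: 12

Derivation:
Simulating step by step:
Generation 0 (given above): 20 live cells
Generation 1: 11 live cells
.*....*..
**...*..*
.........
.....*...
..**.....
...*..*..
Generation 2: 19 live cells
....*...*
..*...**.
.*..***.*
..***....
.....**..
.*..**.*.
Generation 3: 12 live cells
***......
.*.......
*........
**.......
.*.....*.
*..*....*
Generation 4: 6 live cells
...*.....
........*
..*.....*
..*......
.........
.......*.
Generation 5: 12 live cells
.......**
*.**...*.
**.*...*.
.*.*.....
.........
.........
Population at generation 5: 12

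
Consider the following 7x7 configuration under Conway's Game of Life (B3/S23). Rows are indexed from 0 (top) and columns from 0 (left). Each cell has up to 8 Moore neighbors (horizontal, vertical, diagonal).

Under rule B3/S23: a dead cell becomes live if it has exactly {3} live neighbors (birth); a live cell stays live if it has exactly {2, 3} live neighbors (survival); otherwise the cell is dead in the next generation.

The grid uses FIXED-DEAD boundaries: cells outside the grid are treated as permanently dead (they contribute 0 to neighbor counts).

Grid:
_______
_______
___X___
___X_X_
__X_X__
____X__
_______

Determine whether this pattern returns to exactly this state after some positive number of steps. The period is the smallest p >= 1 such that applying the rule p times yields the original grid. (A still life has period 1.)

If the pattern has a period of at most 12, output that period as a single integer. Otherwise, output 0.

Simulating and comparing each generation to the original:
Gen 0 (original, given above): 6 live cells
Gen 1: 6 live cells, differs from original
Gen 2: 6 live cells, MATCHES original -> period = 2

Answer: 2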